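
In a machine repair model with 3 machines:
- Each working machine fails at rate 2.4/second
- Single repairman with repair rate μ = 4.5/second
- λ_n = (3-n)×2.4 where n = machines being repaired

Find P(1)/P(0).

P(1)/P(0) = ∏_{i=0}^{1-1} λ_i/μ_{i+1}
= (3-0)×2.4/4.5
= 1.6000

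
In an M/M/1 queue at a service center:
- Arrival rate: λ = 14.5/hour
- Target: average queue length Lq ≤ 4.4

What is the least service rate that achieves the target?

For M/M/1: Lq = λ²/(μ(μ-λ))
Need Lq ≤ 4.4, i.e. μ(μ-λ) ≥ λ²/4.4
μ² - 14.5μ - 210.25/4.4 ≥ 0  →  μ² - 14.5μ - 47.7841 ≥ 0
Quadratic formula (positive root): μ = [λ + √(λ² + 4×47.7841)]/2
Discriminant: 210.25 + 4×47.7841 = 401.3864, √401.3864 = 20.0346
μ ≥ (14.5 + 20.0346)/2 = 17.2673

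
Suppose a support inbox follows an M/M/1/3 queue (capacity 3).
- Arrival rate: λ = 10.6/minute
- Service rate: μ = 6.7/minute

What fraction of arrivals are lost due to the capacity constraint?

ρ = λ/μ = 10.6/6.7 = 1.5821
P₀ = (1-ρ)/(1-ρ^(K+1)) = (1-1.5821)/(1-1.5821^4) = -0.5821/-5.2652 = 0.1106
P_K = P₀×ρ^K = 0.11056 × 1.5821^3 = 0.11056 × 3.9601 = 0.4378
Blocking probability = 43.78%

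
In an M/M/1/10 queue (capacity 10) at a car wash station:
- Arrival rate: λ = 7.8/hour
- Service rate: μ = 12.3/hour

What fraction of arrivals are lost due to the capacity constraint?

ρ = λ/μ = 7.8/12.3 = 0.63415
P₀ = (1-ρ)/(1-ρ^(K+1)) = (1-0.63415)/(1-0.63415^11) = 0.36585/0.99333 = 0.3683
P_K = P₀×ρ^K = 0.36831 × 0.63415^10 = 0.36831 × 0.010518 = 0.003874
Blocking probability = 0.39%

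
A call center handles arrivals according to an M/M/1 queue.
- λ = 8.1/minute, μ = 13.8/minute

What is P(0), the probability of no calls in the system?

ρ = λ/μ = 8.1/13.8 = 0.5870
P(0) = 1 - ρ = 1 - 0.5870 = 0.4130
The server is idle 41.30% of the time.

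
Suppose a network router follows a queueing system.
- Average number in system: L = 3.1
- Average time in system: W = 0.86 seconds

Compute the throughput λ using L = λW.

Little's Law: L = λW, so λ = L/W
λ = 3.1/0.86 = 3.6047 packets/second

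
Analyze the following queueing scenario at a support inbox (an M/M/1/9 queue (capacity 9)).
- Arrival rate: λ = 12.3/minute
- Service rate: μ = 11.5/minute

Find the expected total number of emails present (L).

ρ = λ/μ = 12.3/11.5 = 1.069565
P₀ = (1-ρ)/(1-ρ^(K+1)) = (1-1.069565)/(1-1.069565^10) = -0.06957/-0.9592 = 0.07253
P_K = P₀×ρ^K = 0.072526 × 1.069565^9 = 0.072526 × 1.8317 = 0.1328
L = ρ[1 - (K+1)ρ^K + Kρ^(K+1)] / [(1-ρ)(1-ρ^(K+1))]
L = 1.069565 × (1 - 10×1.8317434 + 9×1.9591687) / ((1 - 1.069565) × (1 - 1.9591687)) = 5.0507 emails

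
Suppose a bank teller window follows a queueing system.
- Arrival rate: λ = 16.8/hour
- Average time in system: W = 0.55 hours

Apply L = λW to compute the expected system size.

Little's Law: L = λW
L = 16.8 × 0.55 = 9.2400 transactions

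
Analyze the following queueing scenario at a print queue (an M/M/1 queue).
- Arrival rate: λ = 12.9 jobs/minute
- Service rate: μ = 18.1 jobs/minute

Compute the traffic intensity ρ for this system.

Server utilization: ρ = λ/μ
ρ = 12.9/18.1 = 0.7127
The server is busy 71.27% of the time.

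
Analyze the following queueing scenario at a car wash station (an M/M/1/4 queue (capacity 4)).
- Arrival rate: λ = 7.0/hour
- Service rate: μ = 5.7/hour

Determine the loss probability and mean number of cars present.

ρ = λ/μ = 7.0/5.7 = 1.2281
P₀ = (1-ρ)/(1-ρ^(K+1)) = (1-1.2281)/(1-1.2281^5) = -0.2281/-1.7936 = 0.1272
P_K = P₀×ρ^K = 0.12717 × 1.2281^4 = 0.12717 × 2.2748 = 0.2893
Blocking probability P_4 = 0.2893 (28.93%)
L = ρ[1 - (K+1)ρ^K + Kρ^(K+1)] / [(1-ρ)(1-ρ^(K+1))]
L = 1.2281 × (1 - 5×2.27476 + 4×2.79363) / ((1 - 1.2281) × (1 - 2.79363)) = 2.4036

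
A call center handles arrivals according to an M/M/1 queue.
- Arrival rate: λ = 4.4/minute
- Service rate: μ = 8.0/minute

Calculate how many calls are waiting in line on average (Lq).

ρ = λ/μ = 4.4/8.0 = 0.5500
For M/M/1: Lq = λ²/(μ(μ-λ))
Lq = 19.36/(8.0 × 3.60)
Lq = 0.6722 calls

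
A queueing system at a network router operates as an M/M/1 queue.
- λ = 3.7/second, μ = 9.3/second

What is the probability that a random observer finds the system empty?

ρ = λ/μ = 3.7/9.3 = 0.3978
P(0) = 1 - ρ = 1 - 0.3978 = 0.6022
The server is idle 60.22% of the time.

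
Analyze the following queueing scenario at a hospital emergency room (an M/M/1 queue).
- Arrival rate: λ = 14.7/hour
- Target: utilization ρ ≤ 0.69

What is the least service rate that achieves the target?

ρ = λ/μ, so μ = λ/ρ
μ ≥ 14.7/0.69 = 21.3043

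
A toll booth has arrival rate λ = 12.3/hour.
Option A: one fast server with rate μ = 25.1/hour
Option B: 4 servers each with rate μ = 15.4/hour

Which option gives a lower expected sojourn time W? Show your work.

Option A: single server μ = 25.1 (M/M/1)
  ρ_A = 12.3/25.1 = 0.4900
  W_A = 1/(μ-λ) = 1/(25.1-12.3) = 1/12.80 = 0.07812

Option B: 4 servers μ = 15.4 (M/M/4)
  ρ_B = λ/(cμ) = 12.3/(4×15.4) = 0.1997
  Offered load a = λ/μ = cρ = 12.3/15.4 = 0.7987
  P₀ = [ Σₙ₌₀^3 aⁿ/n! + a^4/(4!(1-ρ)) ]⁻¹
  Σ = a^0/0! + a^1/1! + a^2/2! + a^3/3! = 1.0000 + 0.7987 + 0.3190 + 0.08492 = 2.2026
  a^4/(4!(1-ρ)) = 0.40695/(24 × 0.80032) = 0.02119
  P₀ = 1/(2.2026 + 0.02119) = 0.4497
  Lq = P₀·a^4·ρ / (4!(1-ρ)²) = 0.4497 × 0.4069 × 0.1997 / (24 × 0.6405) = 0.002377
  Wq_B = Lq/λ = 0.002377/12.3 = 0.0001933
  W_B = Wq_B + 1/μ = 0.0001933 + 0.06494 = 0.06513

Since W_B = 0.06513 < W_A = 0.07812, Option B (multiple servers) has the shorter time in system.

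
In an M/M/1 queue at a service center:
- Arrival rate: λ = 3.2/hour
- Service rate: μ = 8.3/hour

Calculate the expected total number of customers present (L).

ρ = λ/μ = 3.2/8.3 = 0.3855
For M/M/1: L = λ/(μ-λ)
L = 3.2/(8.3-3.2) = 3.2/5.10
L = 0.6275 customers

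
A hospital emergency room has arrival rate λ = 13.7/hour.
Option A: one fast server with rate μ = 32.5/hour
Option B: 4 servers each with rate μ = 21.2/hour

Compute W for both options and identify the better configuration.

Option A: single server μ = 32.5 (M/M/1)
  ρ_A = 13.7/32.5 = 0.4215
  W_A = 1/(μ-λ) = 1/(32.5-13.7) = 1/18.80 = 0.05319

Option B: 4 servers μ = 21.2 (M/M/4)
  ρ_B = λ/(cμ) = 13.7/(4×21.2) = 0.1616
  Offered load a = λ/μ = cρ = 13.7/21.2 = 0.6462
  P₀ = [ Σₙ₌₀^3 aⁿ/n! + a^4/(4!(1-ρ)) ]⁻¹
  Σ = a^0/0! + a^1/1! + a^2/2! + a^3/3! = 1.0000 + 0.6462 + 0.2088 + 0.04498 = 1.9000
  a^4/(4!(1-ρ)) = 0.1744/(24 × 0.8384) = 0.008667
  P₀ = 1/(1.9000 + 0.008667) = 0.5239
  Lq = P₀·a^4·ρ / (4!(1-ρ)²) = 0.523923 × 0.174397 × 0.161557 / (24 × 0.702987) = 0.0008749
  Wq_B = Lq/λ = 0.0008749/13.7 = 0.00006386
  W_B = Wq_B + 1/μ = 0.00006386 + 0.04717 = 0.04723

Since W_B = 0.04723 < W_A = 0.05319, Option B (multiple servers) has the shorter time in system.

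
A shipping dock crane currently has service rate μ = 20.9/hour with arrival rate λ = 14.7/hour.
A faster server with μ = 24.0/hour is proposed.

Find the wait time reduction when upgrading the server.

System 1: ρ₁ = 14.7/20.9 = 0.7033, W₁ = 1/(20.9-14.7) = 0.16129
System 2: ρ₂ = 14.7/24.0 = 0.6125, W₂ = 1/(24.0-14.7) = 0.10753
Improvement: (W₁-W₂)/W₁ = (0.16129-0.10753)/0.16129 = 33.33%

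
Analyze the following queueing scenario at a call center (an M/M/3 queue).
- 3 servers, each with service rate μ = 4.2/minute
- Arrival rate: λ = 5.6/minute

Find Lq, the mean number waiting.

Traffic intensity: ρ = λ/(cμ) = 5.6/(3×4.2) = 0.4444
Since ρ = 0.4444 < 1, system is stable.
Offered load a = λ/μ = cρ = 5.6/4.2 = 1.3333
P₀ = [ Σₙ₌₀^2 aⁿ/n! + a^3/(3!(1-ρ)) ]⁻¹
Σ = a^0/0! + a^1/1! + a^2/2! = 1.0000 + 1.3333 + 0.8889 = 3.2222
a^3/(3!(1-ρ)) = 2.3704/(6 × 0.5556) = 0.7111
P₀ = 1/(3.2222 + 0.7111) = 0.2542
Lq = P₀·a^3·ρ / (3!(1-ρ)²) = 0.2542 × 2.3704 × 0.4444 / (6 × 0.3086) = 0.1446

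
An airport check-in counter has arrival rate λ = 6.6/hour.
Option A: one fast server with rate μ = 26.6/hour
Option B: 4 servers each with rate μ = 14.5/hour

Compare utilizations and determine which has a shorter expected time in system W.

Option A: single server μ = 26.6 (M/M/1)
  ρ_A = 6.6/26.6 = 0.2481
  W_A = 1/(μ-λ) = 1/(26.6-6.6) = 1/20.00 = 0.05000

Option B: 4 servers μ = 14.5 (M/M/4)
  ρ_B = λ/(cμ) = 6.6/(4×14.5) = 0.1138
  Offered load a = λ/μ = cρ = 6.6/14.5 = 0.4552
  P₀ = [ Σₙ₌₀^3 aⁿ/n! + a^4/(4!(1-ρ)) ]⁻¹
  Σ = a^0/0! + a^1/1! + a^2/2! + a^3/3! = 1.0000 + 0.4552 + 0.1036 + 0.01572 = 1.5745
  a^4/(4!(1-ρ)) = 0.04292/(24 × 0.8862) = 0.002018
  P₀ = 1/(1.5745 + 0.002018) = 0.6343
  Lq = P₀·a^4·ρ / (4!(1-ρ)²) = 0.6343 × 0.04292 × 0.1138 / (24 × 0.7854) = 0.0001644
  Wq_B = Lq/λ = 0.0001644/6.6 = 0.00002491
  W_B = Wq_B + 1/μ = 0.00002491 + 0.06897 = 0.06899

Since W_A = 0.05000 < W_B = 0.06899, Option A (single fast server) has the shorter time in system.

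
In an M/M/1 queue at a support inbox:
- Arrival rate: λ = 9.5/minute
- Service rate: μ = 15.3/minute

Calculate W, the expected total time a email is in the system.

First, compute utilization: ρ = λ/μ = 9.5/15.3 = 0.6209
For M/M/1: W = 1/(μ-λ)
W = 1/(15.3-9.5) = 1/5.80
W = 0.1724 minutes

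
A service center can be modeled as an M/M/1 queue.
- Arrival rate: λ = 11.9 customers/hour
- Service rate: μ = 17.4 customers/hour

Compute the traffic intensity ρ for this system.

Server utilization: ρ = λ/μ
ρ = 11.9/17.4 = 0.6839
The server is busy 68.39% of the time.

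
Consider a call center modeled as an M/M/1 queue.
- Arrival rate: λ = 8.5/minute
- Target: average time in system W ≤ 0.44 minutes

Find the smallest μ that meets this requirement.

For M/M/1: W = 1/(μ-λ)
Need W ≤ 0.44, so 1/(μ-λ) ≤ 0.44
μ - λ ≥ 1/0.44 = 2.2727
μ ≥ 8.5 + 2.2727 = 10.7727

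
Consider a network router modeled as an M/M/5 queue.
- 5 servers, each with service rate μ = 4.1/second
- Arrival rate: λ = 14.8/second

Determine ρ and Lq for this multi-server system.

Traffic intensity: ρ = λ/(cμ) = 14.8/(5×4.1) = 0.7220
Since ρ = 0.7220 < 1, system is stable.
Offered load a = λ/μ = cρ = 14.8/4.1 = 3.6098
P₀ = [ Σₙ₌₀^4 aⁿ/n! + a^5/(5!(1-ρ)) ]⁻¹
Σ = a^0/0! + a^1/1! + a^2/2! + a^3/3! + a^4/4! = 1.00000 + 3.60976 + 6.51517 + 7.83939 + 7.07457 = 26.0389
a^5/(5!(1-ρ)) = 612.8995/(120 × 0.2780488) = 18.3691
P₀ = 1/(26.0389 + 18.3691) = 0.02252
Lq = P₀·a^5·ρ / (5!(1-ρ)²) = 0.022518 × 612.8995 × 0.72195 / (120 × 0.077311) = 1.0740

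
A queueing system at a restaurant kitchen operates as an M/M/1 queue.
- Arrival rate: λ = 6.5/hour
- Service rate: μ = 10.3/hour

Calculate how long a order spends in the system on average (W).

First, compute utilization: ρ = λ/μ = 6.5/10.3 = 0.6311
For M/M/1: W = 1/(μ-λ)
W = 1/(10.3-6.5) = 1/3.80
W = 0.2632 hours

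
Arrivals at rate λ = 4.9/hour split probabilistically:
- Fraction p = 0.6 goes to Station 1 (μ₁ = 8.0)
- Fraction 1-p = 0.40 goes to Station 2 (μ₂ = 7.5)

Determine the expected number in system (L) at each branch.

Effective rates: λ₁ = 4.9×0.6 = 2.94, λ₂ = 4.9×0.40 = 1.96
Station 1: ρ₁ = 2.94/8.0 = 0.3675, L₁ = ρ₁/(1-ρ₁) = 0.3675/(1-0.3675) = 0.5810
Station 2: ρ₂ = 1.96/7.5 = 0.26133, L₂ = ρ₂/(1-ρ₂) = 0.26133/(1-0.26133) = 0.3538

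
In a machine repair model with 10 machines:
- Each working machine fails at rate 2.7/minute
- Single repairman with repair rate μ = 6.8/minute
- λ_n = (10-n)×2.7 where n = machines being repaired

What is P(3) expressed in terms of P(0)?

P(3)/P(0) = ∏_{i=0}^{3-1} λ_i/μ_{i+1}
= (10-0)×2.7/6.8 × (10-1)×2.7/6.8 × (10-2)×2.7/6.8
= 45.0710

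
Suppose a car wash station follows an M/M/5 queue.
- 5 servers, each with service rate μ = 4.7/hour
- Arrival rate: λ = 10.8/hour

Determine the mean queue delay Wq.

Traffic intensity: ρ = λ/(cμ) = 10.8/(5×4.7) = 0.4596
Since ρ = 0.4596 < 1, system is stable.
Offered load a = λ/μ = cρ = 10.8/4.7 = 2.2979
P₀ = [ Σₙ₌₀^4 aⁿ/n! + a^5/(5!(1-ρ)) ]⁻¹
Σ = a^0/0! + a^1/1! + a^2/2! + a^3/3! + a^4/4! = 1.0000 + 2.2979 + 2.6401 + 2.0222 + 1.1617 = 9.1219
a^5/(5!(1-ρ)) = 64.0663/(120 × 0.5404) = 0.9879
P₀ = 1/(9.1219 + 0.9879) = 0.09891
Lq = P₀·a^5·ρ / (5!(1-ρ)²) = 0.098914 × 64.0663 × 0.45957 / (120 × 0.29206) = 0.08310
Wq = Lq/λ = 0.08310/10.8 = 0.007694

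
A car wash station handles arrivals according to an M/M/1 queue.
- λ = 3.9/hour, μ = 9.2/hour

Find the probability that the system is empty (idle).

ρ = λ/μ = 3.9/9.2 = 0.4239
P(0) = 1 - ρ = 1 - 0.4239 = 0.5761
The server is idle 57.61% of the time.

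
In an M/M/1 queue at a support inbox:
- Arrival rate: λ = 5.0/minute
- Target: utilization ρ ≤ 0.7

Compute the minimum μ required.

ρ = λ/μ, so μ = λ/ρ
μ ≥ 5.0/0.7 = 7.1429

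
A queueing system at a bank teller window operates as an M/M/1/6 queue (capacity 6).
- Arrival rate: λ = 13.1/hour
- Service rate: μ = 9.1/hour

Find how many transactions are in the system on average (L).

ρ = λ/μ = 13.1/9.1 = 1.43956
P₀ = (1-ρ)/(1-ρ^(K+1)) = (1-1.43956)/(1-1.43956^7) = -0.43956/-11.8117 = 0.03721
P_K = P₀×ρ^K = 0.03721 × 1.43956^6 = 0.03721 × 8.8998 = 0.3312
L = ρ[1 - (K+1)ρ^K + Kρ^(K+1)] / [(1-ρ)(1-ρ^(K+1))]
L = 1.43956 × (1 - 7×8.89977 + 6×12.8117) / ((1 - 1.43956) × (1 - 12.8117)) = 4.3176 transactions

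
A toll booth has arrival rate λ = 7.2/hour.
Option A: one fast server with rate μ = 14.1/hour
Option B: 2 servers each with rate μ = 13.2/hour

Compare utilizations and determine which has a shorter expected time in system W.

Option A: single server μ = 14.1 (M/M/1)
  ρ_A = 7.2/14.1 = 0.5106
  W_A = 1/(μ-λ) = 1/(14.1-7.2) = 1/6.90 = 0.1449

Option B: 2 servers μ = 13.2 (M/M/2)
  ρ_B = λ/(cμ) = 7.2/(2×13.2) = 0.2727
  Offered load a = λ/μ = cρ = 7.2/13.2 = 0.5455
  P₀ = [ Σₙ₌₀^1 aⁿ/n! + a^2/(2!(1-ρ)) ]⁻¹
  Σ = a^0/0! + a^1/1! = 1.0000 + 0.5455 = 1.5455
  a^2/(2!(1-ρ)) = 0.2975/(2 × 0.7273) = 0.2045
  P₀ = 1/(1.5455 + 0.2045) = 0.5714
  Lq = P₀·a^2·ρ / (2!(1-ρ)²) = 0.57143 × 0.29752 × 0.27273 / (2 × 0.52893) = 0.04383
  Wq_B = Lq/λ = 0.04383/7.2 = 0.006088
  W_B = Wq_B + 1/μ = 0.006088 + 0.07576 = 0.08185

Since W_B = 0.08185 < W_A = 0.1449, Option B (multiple servers) has the shorter time in system.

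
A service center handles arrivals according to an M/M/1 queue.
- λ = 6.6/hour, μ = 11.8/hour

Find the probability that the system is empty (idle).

ρ = λ/μ = 6.6/11.8 = 0.5593
P(0) = 1 - ρ = 1 - 0.5593 = 0.4407
The server is idle 44.07% of the time.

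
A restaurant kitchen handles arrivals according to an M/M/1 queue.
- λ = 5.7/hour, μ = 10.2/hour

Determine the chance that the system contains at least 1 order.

ρ = λ/μ = 5.7/10.2 = 0.5588
P(N ≥ n) = ρⁿ
P(N ≥ 1) = 0.5588^1
P(N ≥ 1) = 0.5588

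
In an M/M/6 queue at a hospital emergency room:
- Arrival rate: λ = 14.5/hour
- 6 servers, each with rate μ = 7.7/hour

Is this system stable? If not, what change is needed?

Stability requires ρ = λ/(cμ) < 1
ρ = 14.5/(6 × 7.7) = 14.5/46.20 = 0.3139
Since 0.3139 < 1, the system is STABLE.
The servers are busy 31.39% of the time.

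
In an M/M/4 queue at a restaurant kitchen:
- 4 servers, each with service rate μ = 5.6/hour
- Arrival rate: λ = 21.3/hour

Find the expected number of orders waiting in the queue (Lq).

Traffic intensity: ρ = λ/(cμ) = 21.3/(4×5.6) = 0.9509
Since ρ = 0.9509 < 1, system is stable.
Offered load a = λ/μ = cρ = 21.3/5.6 = 3.8036
P₀ = [ Σₙ₌₀^3 aⁿ/n! + a^4/(4!(1-ρ)) ]⁻¹
Σ = a^0/0! + a^1/1! + a^2/2! + a^3/3! = 1.0000 + 3.8036 + 7.2336 + 9.1711 = 21.2083
a^4/(4!(1-ρ)) = 209.2986/(24 × 0.04910714) = 177.5867
P₀ = 1/(21.2083 + 177.5867) = 0.005030
Lq = P₀·a^4·ρ / (4!(1-ρ)²) = 0.0050303 × 209.2986 × 0.95089 / (24 × 0.0024115) = 17.2978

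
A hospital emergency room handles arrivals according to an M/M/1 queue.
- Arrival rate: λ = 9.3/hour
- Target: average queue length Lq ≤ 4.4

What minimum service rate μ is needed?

For M/M/1: Lq = λ²/(μ(μ-λ))
Need Lq ≤ 4.4, i.e. μ(μ-λ) ≥ λ²/4.4
μ² - 9.3μ - 86.49/4.4 ≥ 0  →  μ² - 9.3μ - 19.65682 ≥ 0
Quadratic formula (positive root): μ = [λ + √(λ² + 4×19.65682)]/2
Discriminant: 86.49 + 4×19.65682 = 165.1173, √165.1173 = 12.8498
μ ≥ (9.3 + 12.8498)/2 = 11.0749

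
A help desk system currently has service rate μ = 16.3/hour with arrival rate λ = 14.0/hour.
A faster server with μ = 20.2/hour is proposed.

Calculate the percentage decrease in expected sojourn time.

System 1: ρ₁ = 14.0/16.3 = 0.8589, W₁ = 1/(16.3-14.0) = 0.4348
System 2: ρ₂ = 14.0/20.2 = 0.6931, W₂ = 1/(20.2-14.0) = 0.1613
Improvement: (W₁-W₂)/W₁ = (0.4348-0.1613)/0.4348 = 62.90%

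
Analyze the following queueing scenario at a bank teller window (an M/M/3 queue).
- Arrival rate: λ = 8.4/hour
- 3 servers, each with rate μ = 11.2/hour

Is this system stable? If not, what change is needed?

Stability requires ρ = λ/(cμ) < 1
ρ = 8.4/(3 × 11.2) = 8.4/33.60 = 0.2500
Since 0.2500 < 1, the system is STABLE.
The servers are busy 25.00% of the time.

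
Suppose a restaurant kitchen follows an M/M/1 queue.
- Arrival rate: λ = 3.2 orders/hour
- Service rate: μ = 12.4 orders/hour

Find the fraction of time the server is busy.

Server utilization: ρ = λ/μ
ρ = 3.2/12.4 = 0.2581
The server is busy 25.81% of the time.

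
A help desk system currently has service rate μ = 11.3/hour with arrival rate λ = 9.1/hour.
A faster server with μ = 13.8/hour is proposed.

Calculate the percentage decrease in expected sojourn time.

System 1: ρ₁ = 9.1/11.3 = 0.8053, W₁ = 1/(11.3-9.1) = 0.45455
System 2: ρ₂ = 9.1/13.8 = 0.6594, W₂ = 1/(13.8-9.1) = 0.21277
Improvement: (W₁-W₂)/W₁ = (0.45455-0.21277)/0.45455 = 53.19%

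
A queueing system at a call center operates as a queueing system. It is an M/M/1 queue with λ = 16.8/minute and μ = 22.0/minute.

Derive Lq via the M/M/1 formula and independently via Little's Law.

Method 1 (direct): Lq = λ²/(μ(μ-λ)) = 282.24/(22.0 × 5.20) = 2.4671

Method 2 (Little's Law):
W = 1/(μ-λ) = 1/5.20 = 0.1923
Wq = W - 1/μ = 0.1923 - 0.04545 = 0.14685
Lq = λWq = 16.8 × 0.14685 = 2.4671 ✔ (matches Method 1)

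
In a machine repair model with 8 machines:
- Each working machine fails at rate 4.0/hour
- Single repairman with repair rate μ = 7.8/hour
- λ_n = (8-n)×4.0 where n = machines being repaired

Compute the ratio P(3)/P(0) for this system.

P(3)/P(0) = ∏_{i=0}^{3-1} λ_i/μ_{i+1}
= (8-0)×4.0/7.8 × (8-1)×4.0/7.8 × (8-2)×4.0/7.8
= 45.3143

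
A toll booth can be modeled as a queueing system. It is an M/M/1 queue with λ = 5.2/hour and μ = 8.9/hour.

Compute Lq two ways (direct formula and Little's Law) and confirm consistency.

Method 1 (direct): Lq = λ²/(μ(μ-λ)) = 27.04/(8.9 × 3.70) = 0.8211

Method 2 (Little's Law):
W = 1/(μ-λ) = 1/3.70 = 0.2703
Wq = W - 1/μ = 0.2703 - 0.1124 = 0.1579
Lq = λWq = 5.2 × 0.1579 = 0.8211 ✔ (matches Method 1)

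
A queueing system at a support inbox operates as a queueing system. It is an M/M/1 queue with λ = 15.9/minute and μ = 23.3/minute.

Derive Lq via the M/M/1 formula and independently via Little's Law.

Method 1 (direct): Lq = λ²/(μ(μ-λ)) = 252.81/(23.3 × 7.40) = 1.4662

Method 2 (Little's Law):
W = 1/(μ-λ) = 1/7.40 = 0.1351351
Wq = W - 1/μ = 0.1351351 - 0.04291845 = 0.0922167
Lq = λWq = 15.9 × 0.0922167 = 1.4662 ✔ (matches Method 1)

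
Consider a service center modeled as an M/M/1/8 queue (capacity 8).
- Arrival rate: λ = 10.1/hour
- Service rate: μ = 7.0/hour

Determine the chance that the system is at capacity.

ρ = λ/μ = 10.1/7.0 = 1.44286
P₀ = (1-ρ)/(1-ρ^(K+1)) = (1-1.44286)/(1-1.44286^9) = -0.4429/-26.1030 = 0.01697
P_K = P₀×ρ^K = 0.016966 × 1.44286^8 = 0.016966 × 18.7842 = 0.3187
Blocking probability = 31.87%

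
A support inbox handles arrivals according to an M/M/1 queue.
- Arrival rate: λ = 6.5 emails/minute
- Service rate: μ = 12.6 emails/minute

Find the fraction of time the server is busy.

Server utilization: ρ = λ/μ
ρ = 6.5/12.6 = 0.5159
The server is busy 51.59% of the time.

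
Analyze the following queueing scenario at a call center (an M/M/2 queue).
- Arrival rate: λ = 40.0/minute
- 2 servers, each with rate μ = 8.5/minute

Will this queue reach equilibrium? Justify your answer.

Stability requires ρ = λ/(cμ) < 1
ρ = 40.0/(2 × 8.5) = 40.0/17.00 = 2.3529
Since 2.3529 ≥ 1, the system is UNSTABLE.
Need c > λ/μ = 40.0/8.5 = 4.71.
Minimum servers needed: c = 5.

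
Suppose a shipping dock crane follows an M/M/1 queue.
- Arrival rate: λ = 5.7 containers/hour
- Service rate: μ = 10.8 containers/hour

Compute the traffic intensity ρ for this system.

Server utilization: ρ = λ/μ
ρ = 5.7/10.8 = 0.5278
The server is busy 52.78% of the time.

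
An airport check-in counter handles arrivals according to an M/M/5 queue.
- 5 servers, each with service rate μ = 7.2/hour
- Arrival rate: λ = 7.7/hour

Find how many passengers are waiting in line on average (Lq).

Traffic intensity: ρ = λ/(cμ) = 7.7/(5×7.2) = 0.2139
Since ρ = 0.2139 < 1, system is stable.
Offered load a = λ/μ = cρ = 7.7/7.2 = 1.0694
P₀ = [ Σₙ₌₀^4 aⁿ/n! + a^5/(5!(1-ρ)) ]⁻¹
Σ = a^0/0! + a^1/1! + a^2/2! + a^3/3! + a^4/4! = 1.0000 + 1.0694 + 0.5719 + 0.2039 + 0.05450 = 2.8997
a^5/(5!(1-ρ)) = 1.3989/(120 × 0.7861) = 0.01483
P₀ = 1/(2.8997 + 0.01483) = 0.3431
Lq = P₀·a^5·ρ / (5!(1-ρ)²) = 0.3431 × 1.3989 × 0.2139 / (120 × 0.6180) = 0.001384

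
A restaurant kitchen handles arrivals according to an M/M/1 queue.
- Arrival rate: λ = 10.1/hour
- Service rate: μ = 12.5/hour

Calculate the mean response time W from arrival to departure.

First, compute utilization: ρ = λ/μ = 10.1/12.5 = 0.8080
For M/M/1: W = 1/(μ-λ)
W = 1/(12.5-10.1) = 1/2.40
W = 0.4167 hours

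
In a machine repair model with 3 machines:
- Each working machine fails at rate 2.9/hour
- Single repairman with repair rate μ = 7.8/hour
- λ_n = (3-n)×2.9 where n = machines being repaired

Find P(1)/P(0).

P(1)/P(0) = ∏_{i=0}^{1-1} λ_i/μ_{i+1}
= (3-0)×2.9/7.8
= 1.1154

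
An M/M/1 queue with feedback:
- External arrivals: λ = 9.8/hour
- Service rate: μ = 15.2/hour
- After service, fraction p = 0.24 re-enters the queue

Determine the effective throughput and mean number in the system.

Effective arrival rate: λ_eff = λ/(1-p) = 9.8/(1-0.24) = 9.8/0.76 = 12.89474
ρ = λ_eff/μ = 12.89474/15.2 = 0.848338
L = ρ/(1-ρ) = 0.848338/(1-0.848338) = 5.5936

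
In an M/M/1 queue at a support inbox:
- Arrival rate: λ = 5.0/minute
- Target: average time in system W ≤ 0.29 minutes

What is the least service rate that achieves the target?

For M/M/1: W = 1/(μ-λ)
Need W ≤ 0.29, so 1/(μ-λ) ≤ 0.29
μ - λ ≥ 1/0.29 = 3.4483
μ ≥ 5.0 + 3.4483 = 8.4483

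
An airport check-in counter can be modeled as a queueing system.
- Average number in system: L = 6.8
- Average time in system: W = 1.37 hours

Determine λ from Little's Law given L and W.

Little's Law: L = λW, so λ = L/W
λ = 6.8/1.37 = 4.9635 passengers/hour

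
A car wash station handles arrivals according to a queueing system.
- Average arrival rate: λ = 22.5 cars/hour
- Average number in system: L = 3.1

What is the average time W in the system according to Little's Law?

Little's Law: L = λW, so W = L/λ
W = 3.1/22.5 = 0.1378 hours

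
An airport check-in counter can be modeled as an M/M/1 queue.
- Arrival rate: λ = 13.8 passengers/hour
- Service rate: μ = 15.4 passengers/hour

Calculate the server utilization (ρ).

Server utilization: ρ = λ/μ
ρ = 13.8/15.4 = 0.8961
The server is busy 89.61% of the time.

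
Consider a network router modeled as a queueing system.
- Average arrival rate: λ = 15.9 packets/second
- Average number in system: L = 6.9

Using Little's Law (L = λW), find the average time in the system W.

Little's Law: L = λW, so W = L/λ
W = 6.9/15.9 = 0.4340 seconds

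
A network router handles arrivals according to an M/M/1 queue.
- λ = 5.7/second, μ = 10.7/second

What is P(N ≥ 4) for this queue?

ρ = λ/μ = 5.7/10.7 = 0.5327
P(N ≥ n) = ρⁿ
P(N ≥ 4) = 0.5327^4
P(N ≥ 4) = 0.08053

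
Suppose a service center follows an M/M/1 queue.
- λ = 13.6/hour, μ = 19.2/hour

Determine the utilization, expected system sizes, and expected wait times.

Step 1: ρ = λ/μ = 13.6/19.2 = 0.7083
Step 2: L = λ/(μ-λ) = 13.6/5.60 = 2.4286
Step 3: Lq = λ²/(μ(μ-λ)) = 184.96/(19.2×5.60) = 1.7202
Step 4: W = 1/(μ-λ) = 1/5.60 = 0.17857
Step 5: Wq = λ/(μ(μ-λ)) = 13.6/(19.2×5.60) = 0.1265
Step 6: P(0) = 1-ρ = 0.2917
Verify: L = λW = 13.6×0.17857 = 2.4286 ✔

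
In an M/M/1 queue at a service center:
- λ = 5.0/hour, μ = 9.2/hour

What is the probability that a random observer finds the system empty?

ρ = λ/μ = 5.0/9.2 = 0.5435
P(0) = 1 - ρ = 1 - 0.5435 = 0.4565
The server is idle 45.65% of the time.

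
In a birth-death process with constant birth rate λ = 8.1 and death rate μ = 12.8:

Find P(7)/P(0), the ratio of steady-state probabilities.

For constant rates: P(n)/P(0) = (λ/μ)^n
P(7)/P(0) = (8.1/12.8)^7 = 0.63281^7 = 0.04064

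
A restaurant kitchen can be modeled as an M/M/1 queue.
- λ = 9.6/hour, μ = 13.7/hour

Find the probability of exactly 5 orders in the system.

ρ = λ/μ = 9.6/13.7 = 0.7007
P(n) = (1-ρ)ρⁿ
P(5) = (1-0.7007) × 0.7007^5
P(5) = 0.299300 × 0.168912
P(5) = 0.05056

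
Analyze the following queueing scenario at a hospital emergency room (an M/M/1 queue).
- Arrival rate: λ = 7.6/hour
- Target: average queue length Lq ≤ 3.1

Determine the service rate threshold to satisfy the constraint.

For M/M/1: Lq = λ²/(μ(μ-λ))
Need Lq ≤ 3.1, i.e. μ(μ-λ) ≥ λ²/3.1
μ² - 7.6μ - 57.76/3.1 ≥ 0  →  μ² - 7.6μ - 18.632258 ≥ 0
Quadratic formula (positive root): μ = [λ + √(λ² + 4×18.632258)]/2
Discriminant: 57.76 + 4×18.632258 = 132.28903, √132.28903 = 11.501697
μ ≥ (7.6 + 11.501697)/2 = 9.5508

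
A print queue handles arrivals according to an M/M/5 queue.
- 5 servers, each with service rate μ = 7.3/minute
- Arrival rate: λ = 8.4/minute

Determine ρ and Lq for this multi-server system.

Traffic intensity: ρ = λ/(cμ) = 8.4/(5×7.3) = 0.2301
Since ρ = 0.2301 < 1, system is stable.
Offered load a = λ/μ = cρ = 8.4/7.3 = 1.1507
P₀ = [ Σₙ₌₀^4 aⁿ/n! + a^5/(5!(1-ρ)) ]⁻¹
Σ = a^0/0! + a^1/1! + a^2/2! + a^3/3! + a^4/4! = 1.0000 + 1.1507 + 0.6620 + 0.2539 + 0.07305 = 3.1397
a^5/(5!(1-ρ)) = 2.0174/(120 × 0.7699) = 0.02184
P₀ = 1/(3.1397 + 0.02184) = 0.3163
Lq = P₀·a^5·ρ / (5!(1-ρ)²) = 0.31630 × 2.0174 × 0.23014 / (120 × 0.59269) = 0.002065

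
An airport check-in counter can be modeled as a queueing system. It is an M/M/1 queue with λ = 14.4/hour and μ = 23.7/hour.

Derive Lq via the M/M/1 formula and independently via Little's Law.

Method 1 (direct): Lq = λ²/(μ(μ-λ)) = 207.36/(23.7 × 9.30) = 0.9408

Method 2 (Little's Law):
W = 1/(μ-λ) = 1/9.30 = 0.107527
Wq = W - 1/μ = 0.107527 - 0.0421941 = 0.06533
Lq = λWq = 14.4 × 0.06533 = 0.9408 ✔ (matches Method 1)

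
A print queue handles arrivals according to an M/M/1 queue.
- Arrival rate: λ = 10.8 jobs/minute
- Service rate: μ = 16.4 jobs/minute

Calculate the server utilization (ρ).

Server utilization: ρ = λ/μ
ρ = 10.8/16.4 = 0.6585
The server is busy 65.85% of the time.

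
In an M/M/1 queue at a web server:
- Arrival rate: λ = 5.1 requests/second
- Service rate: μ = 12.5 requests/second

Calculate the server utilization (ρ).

Server utilization: ρ = λ/μ
ρ = 5.1/12.5 = 0.4080
The server is busy 40.80% of the time.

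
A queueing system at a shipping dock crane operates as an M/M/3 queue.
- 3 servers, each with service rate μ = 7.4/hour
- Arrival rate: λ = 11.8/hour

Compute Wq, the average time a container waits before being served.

Traffic intensity: ρ = λ/(cμ) = 11.8/(3×7.4) = 0.5315
Since ρ = 0.5315 < 1, system is stable.
Offered load a = λ/μ = cρ = 11.8/7.4 = 1.5946
P₀ = [ Σₙ₌₀^2 aⁿ/n! + a^3/(3!(1-ρ)) ]⁻¹
Σ = a^0/0! + a^1/1! + a^2/2! = 1.0000 + 1.5946 + 1.2714 = 3.8660
a^3/(3!(1-ρ)) = 4.0546/(6 × 0.46847) = 1.4425
P₀ = 1/(3.8660 + 1.4425) = 0.1884
Lq = P₀·a^3·ρ / (3!(1-ρ)²) = 0.1884 × 4.0546 × 0.5315 / (6 × 0.2195) = 0.3083
Wq = Lq/λ = 0.3083/11.8 = 0.02613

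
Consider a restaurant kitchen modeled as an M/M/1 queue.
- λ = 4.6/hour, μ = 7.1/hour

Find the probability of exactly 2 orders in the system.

ρ = λ/μ = 4.6/7.1 = 0.6479
P(n) = (1-ρ)ρⁿ
P(2) = (1-0.6479) × 0.6479^2
P(2) = 0.3521 × 0.4198
P(2) = 0.1478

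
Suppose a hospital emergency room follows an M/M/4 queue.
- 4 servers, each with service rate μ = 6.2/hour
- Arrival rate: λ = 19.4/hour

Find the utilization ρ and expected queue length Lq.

Traffic intensity: ρ = λ/(cμ) = 19.4/(4×6.2) = 0.7823
Since ρ = 0.7823 < 1, system is stable.
Offered load a = λ/μ = cρ = 19.4/6.2 = 3.1290
P₀ = [ Σₙ₌₀^3 aⁿ/n! + a^4/(4!(1-ρ)) ]⁻¹
Σ = a^0/0! + a^1/1! + a^2/2! + a^3/3! = 1.0000 + 3.1290 + 4.8954 + 5.1060 = 14.1304
a^4/(4!(1-ρ)) = 95.8606/(24 × 0.217742) = 18.3437
P₀ = 1/(14.1304 + 18.3437) = 0.03079
Lq = P₀·a^4·ρ / (4!(1-ρ)²) = 0.030794 × 95.8606 × 0.78226 / (24 × 0.047412) = 2.0294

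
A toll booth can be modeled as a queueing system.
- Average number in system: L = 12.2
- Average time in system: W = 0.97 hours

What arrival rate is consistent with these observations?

Little's Law: L = λW, so λ = L/W
λ = 12.2/0.97 = 12.5773 vehicles/hour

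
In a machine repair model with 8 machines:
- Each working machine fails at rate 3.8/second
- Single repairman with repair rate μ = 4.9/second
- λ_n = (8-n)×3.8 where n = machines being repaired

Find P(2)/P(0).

P(2)/P(0) = ∏_{i=0}^{2-1} λ_i/μ_{i+1}
= (8-0)×3.8/4.9 × (8-1)×3.8/4.9
= 33.6793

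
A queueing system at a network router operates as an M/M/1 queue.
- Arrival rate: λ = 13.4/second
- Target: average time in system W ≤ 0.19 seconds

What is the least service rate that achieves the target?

For M/M/1: W = 1/(μ-λ)
Need W ≤ 0.19, so 1/(μ-λ) ≤ 0.19
μ - λ ≥ 1/0.19 = 5.2632
μ ≥ 13.4 + 5.2632 = 18.6632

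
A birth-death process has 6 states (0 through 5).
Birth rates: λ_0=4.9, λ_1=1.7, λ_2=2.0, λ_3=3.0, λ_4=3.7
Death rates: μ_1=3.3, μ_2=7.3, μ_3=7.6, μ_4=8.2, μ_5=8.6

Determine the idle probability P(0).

Ratios P(n)/P(0) = (λ₀···λₙ₋₁)/(μ₁···μₙ):
P(1)/P(0) = (4.9)/(3.3) = 1.4848
P(2)/P(0) = (4.9×1.7)/(3.3×7.3) = 0.3458
P(3)/P(0) = (4.9×1.7×2.0)/(3.3×7.3×7.6) = 0.09100
P(4)/P(0) = (4.9×1.7×2.0×3.0)/(3.3×7.3×7.6×8.2) = 0.03329
P(5)/P(0) = (4.9×1.7×2.0×3.0×3.7)/(3.3×7.3×7.6×8.2×8.6) = 0.01432

Normalization: ∑ P(n) = 1
P(0) × (1.0000 + 1.4848 + 0.3458 + 0.09100 + 0.03329 + 0.01432) = 1
P(0) × 2.9692 = 1
P(0) = 1/2.9692 = 0.3368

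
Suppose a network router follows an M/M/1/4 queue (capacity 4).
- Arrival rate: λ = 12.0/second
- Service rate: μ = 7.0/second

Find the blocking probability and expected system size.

ρ = λ/μ = 12.0/7.0 = 1.71429
P₀ = (1-ρ)/(1-ρ^(K+1)) = (1-1.71429)/(1-1.71429^5) = -0.7143/-13.8054 = 0.05174
P_K = P₀×ρ^K = 0.0517397 × 1.71429^4 = 0.0517397 × 8.63649 = 0.4468
Blocking probability P_4 = 0.4468 (44.68%)
L = ρ[1 - (K+1)ρ^K + Kρ^(K+1)] / [(1-ρ)(1-ρ^(K+1))]
L = 1.71429 × (1 - 5×8.6365 + 4×14.8054) / ((1 - 1.71429) × (1 - 14.8054)) = 2.9622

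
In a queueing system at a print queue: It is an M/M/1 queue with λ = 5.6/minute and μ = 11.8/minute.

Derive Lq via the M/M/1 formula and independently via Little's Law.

Method 1 (direct): Lq = λ²/(μ(μ-λ)) = 31.36/(11.8 × 6.20) = 0.4286

Method 2 (Little's Law):
W = 1/(μ-λ) = 1/6.20 = 0.16129
Wq = W - 1/μ = 0.16129 - 0.084746 = 0.07654
Lq = λWq = 5.6 × 0.07654 = 0.4286 ✔ (matches Method 1)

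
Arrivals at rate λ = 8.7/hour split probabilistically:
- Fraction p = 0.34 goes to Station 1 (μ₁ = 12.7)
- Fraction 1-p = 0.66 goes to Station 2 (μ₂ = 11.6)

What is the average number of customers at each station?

Effective rates: λ₁ = 8.7×0.34 = 2.958, λ₂ = 8.7×0.66 = 5.742
Station 1: ρ₁ = 2.958/12.7 = 0.2329, L₁ = ρ₁/(1-ρ₁) = 0.2329/(1-0.2329) = 0.3036
Station 2: ρ₂ = 5.742/11.6 = 0.4950, L₂ = ρ₂/(1-ρ₂) = 0.4950/(1-0.4950) = 0.9802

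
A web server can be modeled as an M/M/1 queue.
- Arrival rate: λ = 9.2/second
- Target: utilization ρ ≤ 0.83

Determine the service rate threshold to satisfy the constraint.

ρ = λ/μ, so μ = λ/ρ
μ ≥ 9.2/0.83 = 11.0843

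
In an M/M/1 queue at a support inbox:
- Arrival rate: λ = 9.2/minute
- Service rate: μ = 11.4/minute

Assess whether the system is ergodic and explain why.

Stability requires ρ = λ/(cμ) < 1
ρ = 9.2/(1 × 11.4) = 9.2/11.40 = 0.8070
Since 0.8070 < 1, the system is STABLE.
The server is busy 80.70% of the time.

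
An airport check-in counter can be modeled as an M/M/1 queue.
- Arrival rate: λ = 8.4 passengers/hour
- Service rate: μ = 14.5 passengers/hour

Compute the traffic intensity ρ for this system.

Server utilization: ρ = λ/μ
ρ = 8.4/14.5 = 0.5793
The server is busy 57.93% of the time.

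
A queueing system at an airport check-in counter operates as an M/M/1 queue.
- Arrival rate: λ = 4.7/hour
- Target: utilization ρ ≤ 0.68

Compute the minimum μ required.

ρ = λ/μ, so μ = λ/ρ
μ ≥ 4.7/0.68 = 6.9118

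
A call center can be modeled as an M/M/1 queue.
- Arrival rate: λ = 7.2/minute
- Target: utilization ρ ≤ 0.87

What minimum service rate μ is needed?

ρ = λ/μ, so μ = λ/ρ
μ ≥ 7.2/0.87 = 8.2759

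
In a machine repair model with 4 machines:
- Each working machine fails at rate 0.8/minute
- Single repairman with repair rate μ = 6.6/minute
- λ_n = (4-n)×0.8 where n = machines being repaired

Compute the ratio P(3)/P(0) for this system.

P(3)/P(0) = ∏_{i=0}^{3-1} λ_i/μ_{i+1}
= (4-0)×0.8/6.6 × (4-1)×0.8/6.6 × (4-2)×0.8/6.6
= 0.04274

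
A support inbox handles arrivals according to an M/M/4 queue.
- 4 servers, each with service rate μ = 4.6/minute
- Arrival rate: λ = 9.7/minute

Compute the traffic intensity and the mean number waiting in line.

Traffic intensity: ρ = λ/(cμ) = 9.7/(4×4.6) = 0.5272
Since ρ = 0.5272 < 1, system is stable.
Offered load a = λ/μ = cρ = 9.7/4.6 = 2.1087
P₀ = [ Σₙ₌₀^3 aⁿ/n! + a^4/(4!(1-ρ)) ]⁻¹
Σ = a^0/0! + a^1/1! + a^2/2! + a^3/3! = 1.000000 + 2.108696 + 2.223299 + 1.562753 = 6.8947
a^4/(4!(1-ρ)) = 19.7722/(24 × 0.47283) = 1.7424
P₀ = 1/(6.8947 + 1.7424) = 0.1158
Lq = P₀·a^4·ρ / (4!(1-ρ)²) = 0.1158 × 19.7722 × 0.5272 / (24 × 0.2236) = 0.2249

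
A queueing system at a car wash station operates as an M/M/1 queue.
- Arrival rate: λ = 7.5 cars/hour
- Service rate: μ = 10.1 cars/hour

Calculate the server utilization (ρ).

Server utilization: ρ = λ/μ
ρ = 7.5/10.1 = 0.7426
The server is busy 74.26% of the time.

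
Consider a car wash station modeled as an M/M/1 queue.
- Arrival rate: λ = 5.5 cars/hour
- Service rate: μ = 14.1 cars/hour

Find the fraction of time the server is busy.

Server utilization: ρ = λ/μ
ρ = 5.5/14.1 = 0.3901
The server is busy 39.01% of the time.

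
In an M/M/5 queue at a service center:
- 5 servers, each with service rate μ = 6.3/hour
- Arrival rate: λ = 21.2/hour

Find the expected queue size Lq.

Traffic intensity: ρ = λ/(cμ) = 21.2/(5×6.3) = 0.6730
Since ρ = 0.6730 < 1, system is stable.
Offered load a = λ/μ = cρ = 21.2/6.3 = 3.3651
P₀ = [ Σₙ₌₀^4 aⁿ/n! + a^5/(5!(1-ρ)) ]⁻¹
Σ = a^0/0! + a^1/1! + a^2/2! + a^3/3! + a^4/4! = 1.0000 + 3.3651 + 5.6619 + 6.3509 + 5.3428 = 21.7207
a^5/(5!(1-ρ)) = 431.4958/(120 × 0.326984) = 10.9969
P₀ = 1/(21.7207 + 10.9969) = 0.03056
Lq = P₀·a^5·ρ / (5!(1-ρ)²) = 0.03056 × 431.4958 × 0.6730 / (120 × 0.1069) = 0.6918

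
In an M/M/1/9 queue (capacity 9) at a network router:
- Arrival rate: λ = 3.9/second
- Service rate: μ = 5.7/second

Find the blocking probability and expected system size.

ρ = λ/μ = 3.9/5.7 = 0.6842
P₀ = (1-ρ)/(1-ρ^(K+1)) = (1-0.6842)/(1-0.6842^10) = 0.3158/0.9775 = 0.3231
P_K = P₀×ρ^K = 0.3231 × 0.6842^9 = 0.3231 × 0.03286 = 0.01062
Blocking probability P_9 = 0.01062 (1.06%)
L = ρ[1 - (K+1)ρ^K + Kρ^(K+1)] / [(1-ρ)(1-ρ^(K+1))]
L = 0.6842 × (1 - 10×0.032858 + 9×0.022482) / ((1 - 0.6842) × (1 - 0.022482)) = 1.9366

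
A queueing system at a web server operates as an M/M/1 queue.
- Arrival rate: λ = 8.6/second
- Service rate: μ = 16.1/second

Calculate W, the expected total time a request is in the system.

First, compute utilization: ρ = λ/μ = 8.6/16.1 = 0.5342
For M/M/1: W = 1/(μ-λ)
W = 1/(16.1-8.6) = 1/7.50
W = 0.1333 seconds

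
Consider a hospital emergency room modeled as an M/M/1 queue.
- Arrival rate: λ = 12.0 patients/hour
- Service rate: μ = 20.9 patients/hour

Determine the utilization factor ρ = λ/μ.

Server utilization: ρ = λ/μ
ρ = 12.0/20.9 = 0.5742
The server is busy 57.42% of the time.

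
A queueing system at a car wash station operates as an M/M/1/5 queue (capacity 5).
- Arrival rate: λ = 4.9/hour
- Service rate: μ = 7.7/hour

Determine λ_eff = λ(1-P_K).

ρ = λ/μ = 4.9/7.7 = 0.63636
P₀ = (1-ρ)/(1-ρ^(K+1)) = (1-0.63636)/(1-0.63636^6) = 0.3636/0.9336 = 0.3895
P_K = P₀×ρ^K = 0.38951 × 0.63636^5 = 0.38951 × 0.10436 = 0.04065
λ_eff = λ(1-P_K) = 4.9 × (1 - 0.04065) = 4.9 × 0.95935 = 4.7008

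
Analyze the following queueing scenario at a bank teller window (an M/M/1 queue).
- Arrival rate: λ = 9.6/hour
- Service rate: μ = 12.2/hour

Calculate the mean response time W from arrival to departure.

First, compute utilization: ρ = λ/μ = 9.6/12.2 = 0.7869
For M/M/1: W = 1/(μ-λ)
W = 1/(12.2-9.6) = 1/2.60
W = 0.3846 hours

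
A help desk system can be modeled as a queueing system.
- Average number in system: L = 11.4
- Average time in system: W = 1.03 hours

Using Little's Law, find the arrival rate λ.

Little's Law: L = λW, so λ = L/W
λ = 11.4/1.03 = 11.0680 tickets/hour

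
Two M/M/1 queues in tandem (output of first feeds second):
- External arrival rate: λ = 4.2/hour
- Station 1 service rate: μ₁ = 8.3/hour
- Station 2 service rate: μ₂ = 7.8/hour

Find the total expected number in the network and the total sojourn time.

By Jackson's theorem, each station behaves as independent M/M/1.
Station 1: ρ₁ = 4.2/8.3 = 0.5060, L₁ = ρ₁/(1-ρ₁) = λ/(μ₁-λ) = 4.2/4.10 = 1.0244
Station 2: ρ₂ = 4.2/7.8 = 0.5385, L₂ = ρ₂/(1-ρ₂) = λ/(μ₂-λ) = 4.2/3.60 = 1.1667
Total: L = L₁ + L₂ = 1.0244 + 1.1667 = 2.1911
W = L/λ = 2.1911/4.2 = 0.5217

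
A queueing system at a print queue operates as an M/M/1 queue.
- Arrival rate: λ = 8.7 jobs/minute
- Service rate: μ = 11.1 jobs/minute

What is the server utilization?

Server utilization: ρ = λ/μ
ρ = 8.7/11.1 = 0.7838
The server is busy 78.38% of the time.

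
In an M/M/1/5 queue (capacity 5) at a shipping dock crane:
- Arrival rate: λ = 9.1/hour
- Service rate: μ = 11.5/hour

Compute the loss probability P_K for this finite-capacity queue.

ρ = λ/μ = 9.1/11.5 = 0.7913
P₀ = (1-ρ)/(1-ρ^(K+1)) = (1-0.7913)/(1-0.7913^6) = 0.2087/0.7545 = 0.2766
P_K = P₀×ρ^K = 0.27661 × 0.7913^5 = 0.27661 × 0.31025 = 0.08582
Blocking probability = 8.58%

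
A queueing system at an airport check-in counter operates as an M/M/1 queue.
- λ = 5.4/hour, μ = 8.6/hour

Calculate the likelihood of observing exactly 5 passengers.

ρ = λ/μ = 5.4/8.6 = 0.6279
P(n) = (1-ρ)ρⁿ
P(5) = (1-0.6279) × 0.6279^5
P(5) = 0.3721 × 0.09760
P(5) = 0.03632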